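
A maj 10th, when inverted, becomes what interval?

First reduce the compound major tenth to its simple form, a major third.
Interval numbers invert to sum to nine: 3 + 6 = 9, so a third inverts to a sixth.
The quality also flips — major becomes minor — giving a minor sixth.

minor sixth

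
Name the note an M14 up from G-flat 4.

Counting seven letter names plus an octave up from G lands on F.
A major fourteenth is 23 semitones; 23 semitones up from Gb4 gives F6.

F 6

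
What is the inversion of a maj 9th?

minor 7th

First reduce the compound major ninth to its simple form, a major second.
The rule of nine gives the new number: 9 − 2 = 7, so a second becomes a seventh.
And major becomes minor under inversion, so we get a minor seventh.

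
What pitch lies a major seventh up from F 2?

E 3

Seven letter names up from F: E.
A major seventh is 11 semitones; 11 semitones up from F2 gives E3.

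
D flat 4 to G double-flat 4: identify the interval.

D to G spans four letter names (D-E-F-G) — that makes it a fourth of some quality.
A perfect fourth would be 5 semitones; Db4 to Gbb4 is 4, one semitone narrower, so the interval is diminished.

diminished fourth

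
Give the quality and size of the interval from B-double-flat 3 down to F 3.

diminished 4th

Descending from Bbb3 to F3 is the same interval as ascending F3 to Bbb3.
F to B spans four letter names (F-G-A-B), so the interval is some kind of fourth.
The perfect fourth is 5 semitones; here we have 4, one semitone narrower: diminished.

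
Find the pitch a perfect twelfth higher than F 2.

C 4

Counting five letter names plus an octave up from F lands on C.
A perfect twelfth is 19 semitones; 19 semitones up from F2 gives C4.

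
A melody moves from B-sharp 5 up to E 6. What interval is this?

B to E spans four letter names (B-C-D-E), so the interval is some kind of fourth.
B#5 to E6 spans 4 semitones — one semitone narrower than the perfect fourth (5) — giving a diminished fourth.

d4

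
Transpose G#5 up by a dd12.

Five letters up from G (plus an octave) reaches D.
A doubly diminished twelfth is 17 semitones; 17 semitones up from G#5 gives Db7.

Db7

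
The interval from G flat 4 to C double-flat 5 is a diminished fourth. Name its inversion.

The rule of nine gives the new number: 9 − 4 = 5, so a fourth becomes a fifth.
Quality inverts too: diminished becomes augmented. That makes the inversion an augmented fifth.

A5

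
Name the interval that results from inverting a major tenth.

First reduce the compound major tenth to its simple form, a major third.
The rule of nine gives the new number: 9 − 3 = 6, so a third becomes a sixth.
And major becomes minor under inversion, so we get a minor sixth.

minor 6th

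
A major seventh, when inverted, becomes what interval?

Inverted interval numbers add to nine, so a seventh pairs with a second (7 + 2 = 9).
And major becomes minor under inversion, so we get a minor second.

minor second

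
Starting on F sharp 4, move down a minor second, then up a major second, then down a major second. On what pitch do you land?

A minor second down from F#4 is E#4.
E#4 up a major second → F##4 (2 semitones).
F##4 down a major second → E#4 (2 semitones).

E sharp 4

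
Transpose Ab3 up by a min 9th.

Bbb4

The ninth's letter: A up two letter names plus an octave → B.
A minor ninth is 13 semitones; 13 semitones up from Ab3 gives Bbb4.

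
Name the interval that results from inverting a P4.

Inverted interval numbers add to nine, so a fourth pairs with a fifth (4 + 5 = 9).
Quality inverts too: perfect stays perfect. That makes the inversion a perfect fifth.

perfect fifth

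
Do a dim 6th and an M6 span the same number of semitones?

No

A diminished sixth is 7 semitones but a major sixth is 9 semitones — different sizes.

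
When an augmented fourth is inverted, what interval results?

Inverted interval numbers add to nine, so a fourth pairs with a fifth (4 + 5 = 9).
Quality inverts too: augmented becomes diminished. That makes the inversion a diminished fifth.

diminished fifth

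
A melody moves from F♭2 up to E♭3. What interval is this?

major seventh

F to E spans seven letter names (F-G-A-B-C-D-E), so the interval is some kind of seventh.
Fb2 to Eb3 is 11 semitones, matching the major seventh exactly, so the quality is major.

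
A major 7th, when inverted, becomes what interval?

Inverted interval numbers add to nine, so a seventh pairs with a second (7 + 2 = 9).
Quality inverts too: major becomes minor. That makes the inversion a minor second.

minor 2nd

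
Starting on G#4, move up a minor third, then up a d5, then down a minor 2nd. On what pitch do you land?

A minor third up from G#4 is B4.
A diminished fifth up from B4 is F5.
F5 down a minor second → E5 (1 semitone).

E5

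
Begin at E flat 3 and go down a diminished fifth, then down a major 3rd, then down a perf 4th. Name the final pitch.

C 2

A diminished fifth down from Eb3 is A2.
A2 down a major third → F2 (4 semitones).
A perfect fourth down from F2 is C2.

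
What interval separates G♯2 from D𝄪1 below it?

d11

Descending from G#2 to D##1 is the same interval as ascending D##1 to G#2.
D to G spans four letter names (D-E-F-G), plus an octave — that makes it an eleventh of some quality.
The perfect eleventh is 17 semitones; here we have 16, one semitone narrower: diminished.
(Equivalently, a compound diminished fourth: a diminished fourth plus an octave.)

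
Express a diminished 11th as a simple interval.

Take out an octave (7 from the number): 11 − 7 = 4.
Quality carries through unchanged, so the simple form is a diminished fourth.

diminished 4th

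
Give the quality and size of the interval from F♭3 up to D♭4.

F to D spans six letter names (F-G-A-B-C-D) — that makes it a sixth of some quality.
Counting semitones, Fb3→Db4 is 9, which is the major sixth.

M6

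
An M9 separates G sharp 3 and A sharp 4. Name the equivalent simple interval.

major 2nd

Each octave removed subtracts seven from the number: 9 − 7 = 2.
That makes a major ninth a compound major second — an octave plus a major second.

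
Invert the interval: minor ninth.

First reduce the compound minor ninth to its simple form, a minor second.
Inverted interval numbers add to nine, so a second pairs with a seventh (2 + 7 = 9).
And minor becomes major under inversion, so we get a major seventh.

M7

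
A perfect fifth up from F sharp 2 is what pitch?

C sharp 3

Counting five letter names up from F lands on C.
A perfect fifth spans 7 semitones, so from F#2 the target pitch is C#3.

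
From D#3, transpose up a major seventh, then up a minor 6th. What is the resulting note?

D#3 up a major seventh → C##4 (11 semitones).
C##4 up a minor sixth → A#4 (8 semitones).

A#4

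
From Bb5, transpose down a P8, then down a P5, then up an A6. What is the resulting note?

Down a perfect octave from Bb5: Bb4 (12 semitones down).
Bb4 down a perfect fifth → Eb4 (7 semitones).
Up an augmented sixth from Eb4: C#5 (10 semitones up).

C#5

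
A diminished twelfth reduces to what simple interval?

Each octave removed subtracts seven from the number: 12 − 7 = 5.
So a diminished twelfth is an octave plus a diminished fifth. The quality is unchanged.

diminished fifth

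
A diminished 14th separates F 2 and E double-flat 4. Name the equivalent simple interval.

Subtracting seven from the interval number removes an octave: 14 − 7 = 7.
So a diminished fourteenth is an octave plus a diminished seventh. The quality is unchanged.

d7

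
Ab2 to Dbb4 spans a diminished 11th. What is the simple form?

diminished 4th

Subtracting seven from the interval number removes an octave: 11 − 7 = 4.
So a diminished eleventh is an octave plus a diminished fourth. The quality is unchanged.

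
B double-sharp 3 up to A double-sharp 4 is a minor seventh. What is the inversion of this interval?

M2

Inverted interval numbers add to nine, so a seventh pairs with a second (7 + 2 = 9).
The quality also flips — minor becomes major — giving a major second.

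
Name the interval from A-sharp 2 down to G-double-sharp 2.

Descending from A#2 to G##2 is the same interval as ascending G##2 to A#2.
G to A spans two letter names (G-A), so the interval is some kind of second.
A major second would be 2 semitones, but G##2 to A#2 is 1 — one semitone narrower, making it a minor second.

minor second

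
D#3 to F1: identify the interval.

Descending from D#3 to F1 is the same interval as ascending F1 to D#3.
F to D spans six letter names (F-G-A-B-C-D), plus an octave — that makes it a thirteenth of some quality.
A major thirteenth would be 21 semitones; F1 to D#3 is 22, one semitone wider, so the interval is augmented.
(Equivalently, a compound augmented sixth: an augmented sixth plus an octave.)

augmented 13th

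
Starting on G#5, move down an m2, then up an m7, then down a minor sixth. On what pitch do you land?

G##5

A minor second down from G#5 is F##5.
A minor seventh up from F##5 is E#6.
A minor sixth down from E#6 is G##5.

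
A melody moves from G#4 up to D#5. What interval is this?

P5

G to D spans five letter names (G-A-B-C-D): a fifth.
G#4 to D#5 is 7 semitones, matching the perfect fifth exactly, so the quality is perfect.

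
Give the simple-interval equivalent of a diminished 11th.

d4

Take out an octave (7 from the number): 11 − 7 = 4.
Quality carries through unchanged, so the simple form is a diminished fourth.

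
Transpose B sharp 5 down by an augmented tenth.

Counting three letter names plus an octave down from B lands on G.
An augmented tenth is 17 semitones; 17 semitones down from B#5 gives G4.

G 4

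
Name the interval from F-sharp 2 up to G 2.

minor second

F to G spans two letter names (F-G): a second.
At 1 semitone, F#2→G2 falls one short of a major second: minor.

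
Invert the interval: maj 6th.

Interval numbers invert to sum to nine: 6 + 3 = 9, so a sixth inverts to a third.
The quality also flips — major becomes minor — giving a minor third.

minor third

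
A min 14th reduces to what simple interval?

Subtracting seven from the interval number removes an octave: 14 − 7 = 7.
So a minor fourteenth is an octave plus a minor seventh. The quality is unchanged.

m7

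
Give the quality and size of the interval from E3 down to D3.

Descending from E3 to D3 is the same interval as ascending D3 to E3.
D to E spans two letter names (D-E), so the interval is some kind of second.
D3 to E3 is 2 semitones, matching the major second exactly, so the quality is major.

major second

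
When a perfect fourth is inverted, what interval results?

P5

The rule of nine gives the new number: 9 − 4 = 5, so a fourth becomes a fifth.
The quality also flips — perfect stays perfect — giving a perfect fifth.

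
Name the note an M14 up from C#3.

B#4

Counting seven letter names plus an octave up from C lands on B.
A major fourteenth is 23 semitones; 23 semitones up from C#3 gives B#4.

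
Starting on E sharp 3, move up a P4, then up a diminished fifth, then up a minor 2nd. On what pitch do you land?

A perfect fourth up from E#3 is A#3.
A diminished fifth up from A#3 is E4.
E4 up a minor second → F4 (1 semitone).

F 4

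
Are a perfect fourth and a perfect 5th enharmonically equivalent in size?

A perfect fourth spans 5 semitones; a perfect fifth spans 7 semitones. They differ by 2.

No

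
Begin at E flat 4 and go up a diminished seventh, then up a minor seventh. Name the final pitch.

C double-flat 6

Eb4 up a diminished seventh → Dbb5 (9 semitones).
Up a minor seventh from Dbb5: Cbb6 (10 semitones up).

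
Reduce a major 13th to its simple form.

Take out an octave (7 from the number): 13 − 7 = 6.
That makes a major thirteenth a compound major sixth — an octave plus a major sixth.

major 6th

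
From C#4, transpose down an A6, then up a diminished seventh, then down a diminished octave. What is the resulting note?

An augmented sixth down from C#4 is Eb3.
A diminished seventh up from Eb3 is Dbb4.
A diminished octave down from Dbb4 is Db3.

Db3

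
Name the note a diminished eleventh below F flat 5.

Counting four letter names plus an octave down from F lands on C.
A diminished eleventh is 16 semitones; 16 semitones down from Fb5 gives C4.

C 4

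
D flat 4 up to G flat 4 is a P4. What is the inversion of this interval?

perfect 5th

The rule of nine gives the new number: 9 − 4 = 5, so a fourth becomes a fifth.
Quality inverts too: perfect stays perfect. That makes the inversion a perfect fifth.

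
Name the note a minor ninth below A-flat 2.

Counting two letter names plus an octave down from A lands on G.
A minor ninth is 13 semitones; 13 semitones down from Ab2 gives G1.

G 1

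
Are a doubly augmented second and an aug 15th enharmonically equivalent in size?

A doubly augmented second is 4 semitones but an augmented fifteenth is 25 semitones — different sizes.

No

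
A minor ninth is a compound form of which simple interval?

minor 2nd

Each octave removed subtracts seven from the number: 9 − 7 = 2.
So a minor ninth is an octave plus a minor second. The quality is unchanged.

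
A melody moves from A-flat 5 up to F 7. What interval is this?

major thirteenth

A to F spans six letter names (A-B-C-D-E-F), plus an octave — that makes it a thirteenth of some quality.
Ab5 to F7 is 21 semitones, matching the major thirteenth exactly, so the quality is major.
(Equivalently, a compound major sixth: a major sixth plus an octave.)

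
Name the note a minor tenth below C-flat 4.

A-flat 2

The tenth's letter: C down three letter names plus an octave → A.
A minor tenth is 15 semitones; 15 semitones down from Cb4 gives Ab2.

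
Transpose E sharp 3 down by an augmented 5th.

A 2

The fifth takes the letter from E down to A.
An augmented fifth spans 8 semitones, so from E#3 the target pitch is A2.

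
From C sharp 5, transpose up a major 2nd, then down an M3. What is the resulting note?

Up a major second from C#5: D#5 (2 semitones up).
A major third down from D#5 is B4.

B 4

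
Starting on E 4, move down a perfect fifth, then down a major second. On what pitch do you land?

G 3

E4 down a perfect fifth → A3 (7 semitones).
A major second down from A3 is G3.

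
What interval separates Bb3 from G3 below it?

Descending from Bb3 to G3 is the same interval as ascending G3 to Bb3.
G to B spans three letter names (G-A-B): a third.
At 3 semitones, G3→Bb3 falls one short of a major third: minor.

minor 3rd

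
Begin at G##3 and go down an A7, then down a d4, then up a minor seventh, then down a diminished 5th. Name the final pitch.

G##2

Down an augmented seventh from G##3: A2 (12 semitones down).
A diminished fourth down from A2 is E#2.
E#2 up a minor seventh → D#3 (10 semitones).
Down a diminished fifth from D#3: G##2 (6 semitones down).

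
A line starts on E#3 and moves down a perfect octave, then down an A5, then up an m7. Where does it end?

E#3 down a perfect octave → E#2 (12 semitones).
An augmented fifth down from E#2 is A1.
A1 up a minor seventh → G2 (10 semitones).

G2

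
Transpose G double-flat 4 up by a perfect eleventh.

Four letters up from G (plus an octave) reaches C.
Moving 17 semitones up from Gbb4 (the size of a perfect eleventh) reaches Cbb6.

C double-flat 6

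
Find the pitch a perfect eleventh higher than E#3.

A#4

Four letters up from E (plus an octave) reaches A.
A perfect eleventh spans 17 semitones, so from E#3 the target pitch is A#4.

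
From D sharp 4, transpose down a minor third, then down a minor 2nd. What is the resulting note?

A double-sharp 3

A minor third down from D#4 is B#3.
A minor second down from B#3 is A##3.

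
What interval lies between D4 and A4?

perfect 5th

D to A spans five letter names (D-E-F-G-A), so the interval is some kind of fifth.
D4 to A4 is 7 semitones, matching the perfect fifth exactly, so the quality is perfect.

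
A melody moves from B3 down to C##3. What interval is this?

d7

Descending from B3 to C##3 is the same interval as ascending C##3 to B3.
C to B spans seven letter names (C-D-E-F-G-A-B), so the interval is some kind of seventh.
The major seventh is 11 semitones; here we have 9, two semitones narrower: diminished.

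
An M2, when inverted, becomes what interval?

Interval numbers invert to sum to nine: 2 + 7 = 9, so a second inverts to a seventh.
The quality also flips — major becomes minor — giving a minor seventh.

minor seventh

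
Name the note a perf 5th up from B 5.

Five letter names up from B: F.
A perfect fifth is 7 semitones; 7 semitones up from B5 gives F#6.

F-sharp 6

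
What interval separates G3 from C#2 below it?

Descending from G3 to C#2 is the same interval as ascending C#2 to G3.
C to G spans five letter names (C-D-E-F-G), plus an octave — that makes it a twelfth of some quality.
A perfect twelfth would be 19 semitones; C#2 to G3 is 18, one semitone narrower, so the interval is diminished.
(Equivalently, a compound diminished fifth: a diminished fifth plus an octave.)

diminished 12th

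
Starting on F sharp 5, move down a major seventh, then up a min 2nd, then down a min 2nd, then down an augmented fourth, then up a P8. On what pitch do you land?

D flat 5

A major seventh down from F#5 is G4.
A minor second up from G4 is Ab4.
A minor second down from Ab4 is G4.
G4 down an augmented fourth → Db4 (6 semitones).
A perfect octave up from Db4 is Db5.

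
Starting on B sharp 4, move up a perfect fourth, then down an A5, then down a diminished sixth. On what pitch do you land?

Up a perfect fourth from B#4: E#5 (5 semitones up).
An augmented fifth down from E#5 is A4.
Down a diminished sixth from A4: C##4 (7 semitones down).

C double-sharp 4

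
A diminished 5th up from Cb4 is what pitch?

The fifth takes the letter from C up to G.
A diminished fifth spans 6 semitones, so from Cb4 the target pitch is Gbb4.

Gbb4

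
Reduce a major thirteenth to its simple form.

major sixth

Each octave removed subtracts seven from the number: 13 − 7 = 6.
Quality carries through unchanged, so the simple form is a major sixth.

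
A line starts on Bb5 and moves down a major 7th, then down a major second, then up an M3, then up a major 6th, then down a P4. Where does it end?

F5

A major seventh down from Bb5 is Cb5.
Cb5 down a major second → Bbb4 (2 semitones).
A major third up from Bbb4 is Db5.
Up a major sixth from Db5: Bb5 (9 semitones up).
Down a perfect fourth from Bb5: F5 (5 semitones down).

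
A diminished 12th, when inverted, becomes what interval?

augmented fourth

First reduce the compound diminished twelfth to its simple form, a diminished fifth.
Interval numbers invert to sum to nine: 5 + 4 = 9, so a fifth inverts to a fourth.
Quality inverts too: diminished becomes augmented. That makes the inversion an augmented fourth.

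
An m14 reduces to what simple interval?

Take out an octave (7 from the number): 14 − 7 = 7.
So a minor fourteenth is an octave plus a minor seventh. The quality is unchanged.

m7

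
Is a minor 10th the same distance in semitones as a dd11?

Yes

A minor tenth = 15 semitones = a doubly diminished eleventh; enharmonically equal.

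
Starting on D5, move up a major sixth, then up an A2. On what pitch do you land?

C##6

Up a major sixth from D5: B5 (9 semitones up).
B5 up an augmented second → C##6 (3 semitones).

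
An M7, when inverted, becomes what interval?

minor 2nd

Inverted interval numbers add to nine, so a seventh pairs with a second (7 + 2 = 9).
Quality inverts too: major becomes minor. That makes the inversion a minor second.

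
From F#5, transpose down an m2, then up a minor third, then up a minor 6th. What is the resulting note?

E6

A minor second down from F#5 is E#5.
Up a minor third from E#5: G#5 (3 semitones up).
A minor sixth up from G#5 is E6.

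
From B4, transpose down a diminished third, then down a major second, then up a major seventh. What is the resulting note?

E##5

B4 down a diminished third → G##4 (2 semitones).
G##4 down a major second → F##4 (2 semitones).
F##4 up a major seventh → E##5 (11 semitones).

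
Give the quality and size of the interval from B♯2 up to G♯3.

minor sixth

B to G spans six letter names (B-C-D-E-F-G) — that makes it a sixth of some quality.
At 8 semitones, B#2→G#3 falls one short of a major sixth: minor.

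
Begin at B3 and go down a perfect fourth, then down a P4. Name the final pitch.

C#3

A perfect fourth down from B3 is F#3.
Down a perfect fourth from F#3: C#3 (5 semitones down).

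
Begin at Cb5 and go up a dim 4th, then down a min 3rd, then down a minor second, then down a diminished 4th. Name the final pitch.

G4

Up a diminished fourth from Cb5: Fbb5 (4 semitones up).
A minor third down from Fbb5 is Dbb5.
Dbb5 down a minor second → Cb5 (1 semitone).
A diminished fourth down from Cb5 is G4.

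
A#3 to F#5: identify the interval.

minor 13th

A to F spans six letter names (A-B-C-D-E-F), plus an octave — that makes it a thirteenth of some quality.
A major thirteenth would be 21 semitones, but A#3 to F#5 is 20 — one semitone narrower, making it a minor thirteenth.
(Equivalently, a compound minor sixth: a minor sixth plus an octave.)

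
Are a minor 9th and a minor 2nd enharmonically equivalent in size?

No

13 semitones (minor ninth) vs 1 semitone (minor second): not equal.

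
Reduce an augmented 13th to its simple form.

Subtracting seven from the interval number removes an octave: 13 − 7 = 6.
That makes an augmented thirteenth a compound augmented sixth — an octave plus an augmented sixth.

augmented sixth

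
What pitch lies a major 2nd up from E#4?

F##4

Counting two letter names up from E lands on F.
A major second spans 2 semitones, so from E#4 the target pitch is F##4.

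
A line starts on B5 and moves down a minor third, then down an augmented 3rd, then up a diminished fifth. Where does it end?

Down a minor third from B5: G#5 (3 semitones down).
An augmented third down from G#5 is Eb5.
Up a diminished fifth from Eb5: Bbb5 (6 semitones up).

Bbb5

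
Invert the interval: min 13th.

First reduce the compound minor thirteenth to its simple form, a minor sixth.
The rule of nine gives the new number: 9 − 6 = 3, so a sixth becomes a third.
And minor becomes major under inversion, so we get a major third.

M3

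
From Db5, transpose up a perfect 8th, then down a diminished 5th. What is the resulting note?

Db5 up a perfect octave → Db6 (12 semitones).
Db6 down a diminished fifth → G5 (6 semitones).

G5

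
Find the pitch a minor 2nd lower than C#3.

B#2

Counting two letter names down from C lands on B.
A minor second spans 1 semitone, so from C#3 the target pitch is B#2.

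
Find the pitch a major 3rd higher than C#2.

Counting three letter names up from C lands on E.
A major third is 4 semitones; 4 semitones up from C#2 gives E#2.

E#2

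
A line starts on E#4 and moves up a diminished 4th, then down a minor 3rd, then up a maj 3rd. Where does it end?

A#4

Up a diminished fourth from E#4: A4 (4 semitones up).
Down a minor third from A4: F#4 (3 semitones down).
Up a major third from F#4: A#4 (4 semitones up).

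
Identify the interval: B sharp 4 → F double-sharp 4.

perfect fourth

Descending from B#4 to F##4 is the same interval as ascending F##4 to B#4.
F to B spans four letter names (F-G-A-B), so the interval is some kind of fourth.
Counting semitones, F##4→B#4 is 5, which is the perfect fourth.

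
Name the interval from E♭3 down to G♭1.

major thirteenth

Descending from Eb3 to Gb1 is the same interval as ascending Gb1 to Eb3.
G to E spans six letter names (G-A-B-C-D-E), plus an octave, so the interval is some kind of thirteenth.
Counting semitones, Gb1→Eb3 is 21, which is the major thirteenth.
(Equivalently, a compound major sixth: a major sixth plus an octave.)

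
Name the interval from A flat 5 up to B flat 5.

A to B spans two letter names (A-B) — that makes it a second of some quality.
Counting semitones, Ab5→Bb5 is 2, which is the major second.

major 2nd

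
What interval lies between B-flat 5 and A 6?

B to A spans seven letter names (B-C-D-E-F-G-A) — that makes it a seventh of some quality.
The major seventh spans 11 semitones, and Bb5 to A6 is exactly 11 semitones — so this is a major seventh.

M7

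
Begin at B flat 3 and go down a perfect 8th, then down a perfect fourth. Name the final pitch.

F 2

Down a perfect octave from Bb3: Bb2 (12 semitones down).
Bb2 down a perfect fourth → F2 (5 semitones).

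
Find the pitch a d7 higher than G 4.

F-flat 5

Seven letter names up from G: F.
A diminished seventh spans 9 semitones, so from G4 the target pitch is Fb5.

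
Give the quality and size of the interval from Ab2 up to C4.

major 10th

A to C spans three letter names (A-B-C), plus an octave, so the interval is some kind of tenth.
The major tenth spans 16 semitones, and Ab2 to C4 is exactly 16 semitones — so this is a major tenth.
(Equivalently, a compound major third: a major third plus an octave.)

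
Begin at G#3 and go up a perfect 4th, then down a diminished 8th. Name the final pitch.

G#3 up a perfect fourth → C#4 (5 semitones).
Down a diminished octave from C#4: C##3 (11 semitones down).

C##3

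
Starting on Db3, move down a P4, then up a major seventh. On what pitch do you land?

G3

Db3 down a perfect fourth → Ab2 (5 semitones).
Up a major seventh from Ab2: G3 (11 semitones up).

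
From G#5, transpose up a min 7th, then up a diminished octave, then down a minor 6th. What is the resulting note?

A6

G#5 up a minor seventh → F#6 (10 semitones).
F#6 up a diminished octave → F7 (11 semitones).
A minor sixth down from F7 is A6.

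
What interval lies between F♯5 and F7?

diminished fifteenth

F to F is the same letter name, plus 2 octaves, so the interval is some kind of fifteenth.
A perfect fifteenth would be 24 semitones; F#5 to F7 is 23, one semitone narrower, so the interval is diminished.
(Equivalently, a compound diminished octave: a diminished octave plus an octave.)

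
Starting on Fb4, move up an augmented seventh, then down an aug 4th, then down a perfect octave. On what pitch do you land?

Fb4 up an augmented seventh → E5 (12 semitones).
Down an augmented fourth from E5: Bb4 (6 semitones down).
Bb4 down a perfect octave → Bb3 (12 semitones).

Bb3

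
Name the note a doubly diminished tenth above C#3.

Ebb4

Counting three letter names plus an octave up from C lands on E.
A doubly diminished tenth is 13 semitones; 13 semitones up from C#3 gives Ebb4.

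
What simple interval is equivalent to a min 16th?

Take out 2 octaves (14 from the number): 16 − 14 = 2.
Quality carries through unchanged, so the simple form is a minor second.

minor second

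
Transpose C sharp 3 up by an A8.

C double-sharp 4

An octave keeps the letter name C, an octave up from C.
An augmented octave spans 13 semitones, so from C#3 the target pitch is C##4.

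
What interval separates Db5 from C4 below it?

Descending from Db5 to C4 is the same interval as ascending C4 to Db5.
C to D spans two letter names (C-D), plus an octave — that makes it a ninth of some quality.
At 13 semitones, C4→Db5 falls one short of a major ninth: minor.
(Equivalently, a compound minor second: a minor second plus an octave.)

minor ninth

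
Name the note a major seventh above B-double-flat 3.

Seven letter names up from B: A.
Moving 11 semitones up from Bbb3 (the size of a major seventh) reaches Ab4.

A-flat 4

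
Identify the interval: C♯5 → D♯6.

M9

C to D spans two letter names (C-D), plus an octave, so the interval is some kind of ninth.
C#5 to D#6 is 14 semitones, matching the major ninth exactly, so the quality is major.
(Equivalently, a compound major second: a major second plus an octave.)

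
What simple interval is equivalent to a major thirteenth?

Subtracting seven from the interval number removes an octave: 13 − 7 = 6.
That makes a major thirteenth a compound major sixth — an octave plus a major sixth.

M6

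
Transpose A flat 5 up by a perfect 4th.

D flat 6

The fourth takes the letter from A up to D.
Moving 5 semitones up from Ab5 (the size of a perfect fourth) reaches Db6.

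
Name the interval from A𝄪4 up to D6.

A to D spans four letter names (A-B-C-D), plus an octave: an eleventh.
The perfect eleventh is 17 semitones; here we have 15, two semitones narrower: doubly diminished.
(Equivalently, a compound doubly diminished fourth: a doubly diminished fourth plus an octave.)

doubly diminished 11th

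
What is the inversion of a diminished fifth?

The rule of nine gives the new number: 9 − 5 = 4, so a fifth becomes a fourth.
Quality inverts too: diminished becomes augmented. That makes the inversion an augmented fourth.

A4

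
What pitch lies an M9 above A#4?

Two letters up from A (plus an octave) reaches B.
A major ninth spans 14 semitones, so from A#4 the target pitch is B#5.

B#5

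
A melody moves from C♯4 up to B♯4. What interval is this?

C to B spans seven letter names (C-D-E-F-G-A-B), so the interval is some kind of seventh.
Counting semitones, C#4→B#4 is 11, which is the major seventh.

major 7th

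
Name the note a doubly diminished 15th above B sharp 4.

The letter stays B (same as the start), shifted two octaves up.
A doubly diminished fifteenth is 22 semitones; 22 semitones up from B#4 gives Bb6.

B flat 6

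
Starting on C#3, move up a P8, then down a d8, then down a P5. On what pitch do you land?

F##2

C#3 up a perfect octave → C#4 (12 semitones).
C#4 down a diminished octave → C##3 (11 semitones).
Down a perfect fifth from C##3: F##2 (7 semitones down).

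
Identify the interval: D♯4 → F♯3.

major sixth

Descending from D#4 to F#3 is the same interval as ascending F#3 to D#4.
F to D spans six letter names (F-G-A-B-C-D), so the interval is some kind of sixth.
F#3 to D#4 is 9 semitones, matching the major sixth exactly, so the quality is major.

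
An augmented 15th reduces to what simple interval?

augmented 8th

Subtracting seven from the interval number removes an octave: 15 − 7 = 8.
Quality carries through unchanged, so the simple form is an augmented octave.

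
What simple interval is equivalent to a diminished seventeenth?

diminished 3rd

Each octave removed subtracts seven from the number: 17 − 14 = 3.
Quality carries through unchanged, so the simple form is a diminished third.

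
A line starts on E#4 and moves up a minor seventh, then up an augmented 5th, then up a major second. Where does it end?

A minor seventh up from E#4 is D#5.
D#5 up an augmented fifth → A##5 (8 semitones).
A major second up from A##5 is B##5.

B##5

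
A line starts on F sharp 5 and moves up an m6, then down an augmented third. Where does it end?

B double-flat 5

Up a minor sixth from F#5: D6 (8 semitones up).
An augmented third down from D6 is Bbb5.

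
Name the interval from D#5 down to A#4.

perfect fourth

Descending from D#5 to A#4 is the same interval as ascending A#4 to D#5.
A to D spans four letter names (A-B-C-D) — that makes it a fourth of some quality.
The perfect fourth spans 5 semitones, and A#4 to D#5 is exactly 5 semitones — so this is a perfect fourth.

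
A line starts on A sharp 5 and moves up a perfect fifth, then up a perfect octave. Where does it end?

A perfect fifth up from A#5 is E#6.
Up a perfect octave from E#6: E#7 (12 semitones up).

E sharp 7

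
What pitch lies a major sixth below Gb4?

Counting six letter names down from G lands on B.
A major sixth is 9 semitones; 9 semitones down from Gb4 gives Bbb3.

Bbb3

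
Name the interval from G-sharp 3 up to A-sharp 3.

G to A spans two letter names (G-A) — that makes it a second of some quality.
G#3 to A#3 is 2 semitones, matching the major second exactly, so the quality is major.

major second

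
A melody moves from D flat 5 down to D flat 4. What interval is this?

Descending from Db5 to Db4 is the same interval as ascending Db4 to Db5.
D to D is the same letter name, plus an octave: an octave.
The perfect octave spans 12 semitones, and Db4 to Db5 is exactly 12 semitones — so this is a perfect octave.

perfect octave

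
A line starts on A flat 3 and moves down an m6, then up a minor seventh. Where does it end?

Ab3 down a minor sixth → C3 (8 semitones).
A minor seventh up from C3 is Bb3.

B flat 3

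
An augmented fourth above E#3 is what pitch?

Four letter names up from E: A.
An augmented fourth spans 6 semitones, so from E#3 the target pitch is A##3.

A##3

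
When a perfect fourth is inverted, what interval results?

Inverted interval numbers add to nine, so a fourth pairs with a fifth (4 + 5 = 9).
And perfect stays perfect under inversion, so we get a perfect fifth.

perfect 5th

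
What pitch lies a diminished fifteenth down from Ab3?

A1

For a fifteenth the letter name doesn't change: still A, two octaves down.
A diminished fifteenth spans 23 semitones, so from Ab3 the target pitch is A1.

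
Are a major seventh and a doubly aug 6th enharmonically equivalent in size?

Both span 11 semitones: a major seventh and a doubly augmented sixth are the same chromatic distance.

Yes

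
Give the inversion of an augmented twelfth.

diminished 4th

First reduce the compound augmented twelfth to its simple form, an augmented fifth.
Interval numbers invert to sum to nine: 5 + 4 = 9, so a fifth inverts to a fourth.
And augmented becomes diminished under inversion, so we get a diminished fourth.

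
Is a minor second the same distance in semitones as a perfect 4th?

No

A minor second spans 1 semitone; a perfect fourth spans 5 semitones. They differ by 4.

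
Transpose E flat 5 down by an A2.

D double-flat 5

The second takes the letter from E down to D.
Moving 3 semitones down from Eb5 (the size of an augmented second) reaches Dbb5.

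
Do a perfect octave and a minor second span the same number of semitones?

No

A perfect octave spans 12 semitones; a minor second spans 1 semitone. They differ by 11.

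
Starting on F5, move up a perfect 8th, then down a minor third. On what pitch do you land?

D6

A perfect octave up from F5 is F6.
A minor third down from F6 is D6.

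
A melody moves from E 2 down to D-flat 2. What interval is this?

Descending from E2 to Db2 is the same interval as ascending Db2 to E2.
D to E spans two letter names (D-E), so the interval is some kind of second.
The major second is 2 semitones; here we have 3, one semitone wider: augmented.

augmented second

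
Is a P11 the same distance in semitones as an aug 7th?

17 semitones (perfect eleventh) vs 12 semitones (augmented seventh): not equal.

No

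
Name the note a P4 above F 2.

Counting four letter names up from F lands on B.
A perfect fourth spans 5 semitones, so from F2 the target pitch is Bb2.

B flat 2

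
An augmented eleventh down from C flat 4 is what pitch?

Counting four letter names plus an octave down from C lands on G.
An augmented eleventh spans 18 semitones, so from Cb4 the target pitch is Gbb2.

G double-flat 2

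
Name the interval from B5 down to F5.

A4

Descending from B5 to F5 is the same interval as ascending F5 to B5.
F to B spans four letter names (F-G-A-B) — that makes it a fourth of some quality.
The perfect fourth is 5 semitones; here we have 6, one semitone wider: augmented.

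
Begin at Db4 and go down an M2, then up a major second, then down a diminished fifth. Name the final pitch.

Down a major second from Db4: Cb4 (2 semitones down).
Up a major second from Cb4: Db4 (2 semitones up).
Down a diminished fifth from Db4: G3 (6 semitones down).

G3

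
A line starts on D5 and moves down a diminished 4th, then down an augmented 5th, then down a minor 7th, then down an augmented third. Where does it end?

Cb3

D5 down a diminished fourth → A#4 (4 semitones).
An augmented fifth down from A#4 is D4.
Down a minor seventh from D4: E3 (10 semitones down).
E3 down an augmented third → Cb3 (5 semitones).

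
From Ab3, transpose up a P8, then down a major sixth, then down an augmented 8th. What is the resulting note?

Up a perfect octave from Ab3: Ab4 (12 semitones up).
Ab4 down a major sixth → Cb4 (9 semitones).
An augmented octave down from Cb4 is Cbb3.

Cbb3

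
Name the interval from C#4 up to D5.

minor ninth

C to D spans two letter names (C-D), plus an octave, so the interval is some kind of ninth.
A major ninth would be 14 semitones, but C#4 to D5 is 13 — one semitone narrower, making it a minor ninth.
(Equivalently, a compound minor second: a minor second plus an octave.)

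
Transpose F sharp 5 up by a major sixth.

Counting six letter names up from F lands on D.
Moving 9 semitones up from F#5 (the size of a major sixth) reaches D#6.

D sharp 6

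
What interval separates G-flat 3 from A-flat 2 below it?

minor 7th

Descending from Gb3 to Ab2 is the same interval as ascending Ab2 to Gb3.
A to G spans seven letter names (A-B-C-D-E-F-G) — that makes it a seventh of some quality.
At 10 semitones, Ab2→Gb3 falls one short of a major seventh: minor.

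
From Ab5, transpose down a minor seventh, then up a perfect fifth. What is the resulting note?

Ab5 down a minor seventh → Bb4 (10 semitones).
A perfect fifth up from Bb4 is F5.

F5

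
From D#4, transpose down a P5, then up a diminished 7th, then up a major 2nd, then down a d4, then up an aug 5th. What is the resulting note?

A perfect fifth down from D#4 is G#3.
G#3 up a diminished seventh → F4 (9 semitones).
A major second up from F4 is G4.
A diminished fourth down from G4 is D#4.
An augmented fifth up from D#4 is A##4.

A##4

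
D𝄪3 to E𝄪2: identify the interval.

minor seventh

Descending from D##3 to E##2 is the same interval as ascending E##2 to D##3.
E to D spans seven letter names (E-F-G-A-B-C-D): a seventh.
A major seventh would be 11 semitones, but E##2 to D##3 is 10 — one semitone narrower, making it a minor seventh.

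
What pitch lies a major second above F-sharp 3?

G-sharp 3

The second takes the letter from F up to G.
Moving 2 semitones up from F#3 (the size of a major second) reaches G#3.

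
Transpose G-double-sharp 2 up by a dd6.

E-flat 3

Six letter names up from G: E.
Moving 6 semitones up from G##2 (the size of a doubly diminished sixth) reaches Eb3.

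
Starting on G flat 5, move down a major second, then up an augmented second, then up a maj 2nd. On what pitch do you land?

A 5

A major second down from Gb5 is Fb5.
Up an augmented second from Fb5: G5 (3 semitones up).
Up a major second from G5: A5 (2 semitones up).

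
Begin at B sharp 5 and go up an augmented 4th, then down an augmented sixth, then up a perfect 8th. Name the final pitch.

An augmented fourth up from B#5 is E##6.
An augmented sixth down from E##6 is G#5.
Up a perfect octave from G#5: G#6 (12 semitones up).

G sharp 6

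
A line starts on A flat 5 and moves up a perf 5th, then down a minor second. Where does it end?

Up a perfect fifth from Ab5: Eb6 (7 semitones up).
Eb6 down a minor second → D6 (1 semitone).

D 6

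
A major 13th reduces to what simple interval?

M6

Each octave removed subtracts seven from the number: 13 − 7 = 6.
That makes a major thirteenth a compound major sixth — an octave plus a major sixth.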